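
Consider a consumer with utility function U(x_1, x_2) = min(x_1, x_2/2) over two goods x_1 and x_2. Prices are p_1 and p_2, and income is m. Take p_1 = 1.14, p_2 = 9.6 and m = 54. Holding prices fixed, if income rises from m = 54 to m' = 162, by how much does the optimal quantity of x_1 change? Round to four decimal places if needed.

Leontief preferences: the optimum is at the kink where x_1/1 = x_2/2, i.e. x_2 = 2·x_1.
Budget: p_1·x_1 + p_2·2·x_1 = m, so (p_1 + 2·p_2)·x_1 = m.
Demand: x_1*(p_1,p_2,m) = m/(p_1 + 2·p_2), x_2* = 2·m/(p_1 + 2·p_2).
Here 1.14 + 2·9.6 = 20.34, giving x_1* = 2.6549.
At m' = 162: x_1* = 7.9646. Change: 7.9646 − 2.6549 = 5.3097.

Δx_1* = 5.3097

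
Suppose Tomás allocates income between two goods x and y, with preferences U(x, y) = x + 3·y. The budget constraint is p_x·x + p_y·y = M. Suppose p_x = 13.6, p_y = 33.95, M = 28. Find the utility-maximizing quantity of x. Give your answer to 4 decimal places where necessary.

x* = 0

Perfect substitutes: compare marginal utility per dollar. 1/p_x vs 3/p_y → 0.0735 vs 0.0884.
y gives more utility per dollar, so spend all income on y: y* = M/p_y, x* = 0.
Numerically: x* = 0, y* = 0.8247.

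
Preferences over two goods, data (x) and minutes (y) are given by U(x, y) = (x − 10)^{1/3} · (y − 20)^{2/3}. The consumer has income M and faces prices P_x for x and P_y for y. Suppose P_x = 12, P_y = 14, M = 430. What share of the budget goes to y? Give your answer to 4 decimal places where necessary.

This is Cobb-Douglas in (x−10, y−20): tangency gives 1/3·P_y·(y−20) = 2/3·P_x·(x−10).
Substituting into the budget: x* = 10 + 1/3·(M − 10·P_x − 20·P_y)/P_x, and y* = 20 + 2/3·(…)/P_y.
Discretionary income = 430 − 10·12 − 20·14 = 30; x* = 10 + 1/3·30/12 = 10.8333; y* = 20 + 2/3·30/14 = 21.4286.
Expenditure on y: 14·21.4286 = 300; share = 0.6977.

share on y = 0.6977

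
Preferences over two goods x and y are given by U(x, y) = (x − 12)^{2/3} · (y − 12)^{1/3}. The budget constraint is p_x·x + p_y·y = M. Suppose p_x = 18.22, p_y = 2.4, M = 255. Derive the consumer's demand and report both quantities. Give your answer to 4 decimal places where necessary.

x* = 12.2766, y* = 13.05

MRS = 2·(y−12)/(x−12). Tangency with p_x/p_y gives y−12 = (1/2)·(p_x/p_y)·(x−12).
After buying the subsistence bundle (12, 12), a share 2/3 of the remaining income goes to x: x* = 12 + 2/3·(M − 12p_x − 12p_y)/p_x.
Discretionary income = 255 − 12·18.22 − 12·2.4 = 7.56; x* = 12 + 2/3·7.56/18.22 = 12.2766; y* = 12 + 1/3·7.56/2.4 = 13.05.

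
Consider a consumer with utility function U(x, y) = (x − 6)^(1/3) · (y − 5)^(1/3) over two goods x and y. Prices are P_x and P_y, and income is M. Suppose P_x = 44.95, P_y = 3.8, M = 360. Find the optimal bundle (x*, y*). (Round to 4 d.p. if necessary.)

MRS = (y−5)/(x−6). Tangency with P_x/P_y gives y−5 = (P_x/P_y)·(x−6).
Substituting into the budget: x* = 6 + 0.5·(M − 6·P_x − 5·P_y)/P_x, and y* = 5 + 0.5·(…)/P_y.
Discretionary income = 360 − 6·44.95 − 5·3.8 = 71.3; x* = 6 + 0.5·71.3/44.95 = 6.7931; y* = 5 + 0.5·71.3/3.8 = 14.3816.

x* = 6.7931, y* = 14.3816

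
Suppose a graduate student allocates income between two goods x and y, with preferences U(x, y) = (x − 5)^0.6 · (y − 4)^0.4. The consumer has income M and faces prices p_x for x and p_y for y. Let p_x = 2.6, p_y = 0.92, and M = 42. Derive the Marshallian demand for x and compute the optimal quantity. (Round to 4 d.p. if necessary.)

x* = 10.8431

Let x' = x−5, y' = y−4. MRS = (3/2)·y'/x' = p_x/p_y.
Substituting into the budget: x* = 5 + 0.6·(M − 5·p_x − 4·p_y)/p_x, and y* = 4 + 0.4·(…)/p_y.
Discretionary income = 42 − 5·2.6 − 4·0.92 = 25.32; x* = 5 + 0.6·25.32/2.6 = 10.8431.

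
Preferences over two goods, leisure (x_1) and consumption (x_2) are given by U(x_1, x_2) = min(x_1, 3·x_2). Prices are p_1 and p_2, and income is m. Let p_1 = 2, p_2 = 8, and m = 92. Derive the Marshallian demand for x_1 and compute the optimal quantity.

With perfect complements, no substitution: consume in ratio x_1:x_2 = 3:1.
Budget: p_1·x_1 + p_2·(1/3)·x_1 = m, so (3·p_1 + p_2)·x_1 = 3·m.
Demand: x_1*(p_1,p_2,m) = 3·m/(3·p_1 + p_2), x_2* = m/(3·p_1 + p_2).
Here 3·2 + 8 = 14, giving x_1* = 19.7143.

x_1* = 19.7143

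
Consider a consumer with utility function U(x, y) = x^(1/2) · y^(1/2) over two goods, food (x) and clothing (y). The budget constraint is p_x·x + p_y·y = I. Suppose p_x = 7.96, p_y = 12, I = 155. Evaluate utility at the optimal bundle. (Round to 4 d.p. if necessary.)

The MRS is y/x. Set MRS = p_x/p_y.
So 0.5·p_y·y = 0.5·p_x·x; combined with the budget, a share 0.5 of income goes to x.
Demand: x*(p_x,p_y,I) = 0.5·I/p_x and y* = 0.5·I/p_y.
At p_x=7.96, p_y=12, I=155: x* = 0.5·155/7.96 = 9.7362, y* = 6.4583.
Utility at the optimum: U(9.7362, 6.4583) = 7.9297.

V = 7.9297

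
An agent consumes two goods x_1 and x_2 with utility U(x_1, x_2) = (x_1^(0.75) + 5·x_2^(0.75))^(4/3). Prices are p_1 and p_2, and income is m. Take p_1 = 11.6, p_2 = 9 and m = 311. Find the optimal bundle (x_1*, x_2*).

x_1* = 0.02, x_2* = 34.5298

Numerically x_2/x_1 = 1724.812681, so x_1* = 311/(11.6 + 9·1724.812681) = 0.02 and x_2* = 1724.812681·0.02 = 34.5298.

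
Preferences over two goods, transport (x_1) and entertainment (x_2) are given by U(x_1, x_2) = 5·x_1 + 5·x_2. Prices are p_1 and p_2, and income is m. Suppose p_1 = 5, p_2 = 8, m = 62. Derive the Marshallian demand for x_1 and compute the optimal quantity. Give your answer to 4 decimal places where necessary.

Linear utility — the consumer picks whichever good has higher MU/price: 5/5 = 1 vs 5/8 = 0.625.
x_1 gives more utility per dollar, so spend all income on x_1: x_1* = m/p_1, x_2* = 0.
Numerically: x_1* = 12.4, x_2* = 0.

x_1* = 12.4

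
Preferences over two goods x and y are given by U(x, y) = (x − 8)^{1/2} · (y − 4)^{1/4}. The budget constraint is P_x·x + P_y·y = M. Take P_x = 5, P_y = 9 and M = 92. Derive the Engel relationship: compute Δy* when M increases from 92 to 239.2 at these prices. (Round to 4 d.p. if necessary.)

Let x' = x−8, y' = y−4. MRS = 2·y'/x' = P_x/P_y.
After buying the subsistence bundle (8, 4), a share 2/3 of the remaining income goes to x: x* = 8 + 2/3·(M − 8P_x − 4P_y)/P_x.
Discretionary income = 92 − 8·5 − 4·9 = 16; y* = 4 + 1/3·16/9 = 4.5926.
At M' = 239.2: y* = 10.0444. Change: 10.0444 − 4.5926 = 5.4519.

Δy* = 5.4519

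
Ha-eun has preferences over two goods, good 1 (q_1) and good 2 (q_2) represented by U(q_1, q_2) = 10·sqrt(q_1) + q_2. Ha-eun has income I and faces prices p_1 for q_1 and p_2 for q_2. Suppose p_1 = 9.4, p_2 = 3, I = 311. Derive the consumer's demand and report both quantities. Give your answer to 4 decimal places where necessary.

q_1* = 2.5464, q_2* = 95.6879

Utility is quasi-linear in q_2; the FOC for q_1 is 5/√q_1 = p_1/p_2.
Solve: √q_1 = 5·p_2/p_1, so q_1*(p_1,p_2) = (5·p_2/p_1)², and q_2* = (I − p_1·q_1*)/p_2.
Plugging in: q_1* = (5·3/9.4)² = 2.5464, q_2* = 95.6879.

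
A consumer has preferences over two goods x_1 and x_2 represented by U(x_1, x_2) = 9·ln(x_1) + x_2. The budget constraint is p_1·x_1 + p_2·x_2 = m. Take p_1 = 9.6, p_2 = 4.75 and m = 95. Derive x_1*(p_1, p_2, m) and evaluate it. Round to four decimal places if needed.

Set MRS = p_1/p_2: (9/x_1)/1 = p_1/p_2.
So x_1*(p_1,p_2) = 9·p_2/p_1, independent of income; and x_2* = (m − 9·p_2)/p_2.
At the given prices: x_1* = 9·4.75/9.6 = 4.4531.

x_1* = 4.4531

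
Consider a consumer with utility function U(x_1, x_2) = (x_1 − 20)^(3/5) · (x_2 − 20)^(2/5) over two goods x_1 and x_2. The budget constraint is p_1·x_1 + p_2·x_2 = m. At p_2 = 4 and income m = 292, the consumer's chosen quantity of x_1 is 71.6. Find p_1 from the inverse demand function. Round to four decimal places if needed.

MRS = (3/2)·(x_2−20)/(x_1−20). Tangency with p_1/p_2 gives x_2−20 = (2/3)·(p_1/p_2)·(x_1−20).
After buying the subsistence bundle (20, 20), a share 0.6 of the remaining income goes to x_1: x_1* = 20 + 0.6·(m − 20p_1 − 20p_2)/p_1.
Set x_1* = 71.6 in the demand function and solve for p_1: p_1 = 2.

p_1 = 2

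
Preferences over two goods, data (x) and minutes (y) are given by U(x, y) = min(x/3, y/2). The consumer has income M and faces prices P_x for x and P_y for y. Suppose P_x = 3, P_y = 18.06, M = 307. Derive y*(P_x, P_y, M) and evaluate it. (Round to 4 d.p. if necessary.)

With perfect complements, no substitution: consume in ratio x:y = 3:2.
Budget: P_x·x + P_y·(2/3)·x = M, so (3·P_x + 2·P_y)·x = 3·M.
Demand: x*(P_x,P_y,M) = 3·M/(3·P_x + 2·P_y), y* = 2·M/(3·P_x + 2·P_y).
Here 3·3 + 2·18.06 = 45.12, giving y* = 13.6082.

y* = 13.6082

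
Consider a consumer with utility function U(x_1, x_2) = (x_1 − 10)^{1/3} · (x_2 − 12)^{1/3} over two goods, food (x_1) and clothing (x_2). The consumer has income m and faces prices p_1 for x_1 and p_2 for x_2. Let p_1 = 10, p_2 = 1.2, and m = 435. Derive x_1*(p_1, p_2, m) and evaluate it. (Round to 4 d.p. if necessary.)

MRS = (x_2−12)/(x_1−10). Tangency with p_1/p_2 gives x_2−12 = (p_1/p_2)·(x_1−10).
After buying the subsistence bundle (10, 12), a share 0.5 of the remaining income goes to x_1: x_1* = 10 + 0.5·(m − 10p_1 − 12p_2)/p_1.
Discretionary income = 435 − 10·10 − 12·1.2 = 320.6; x_1* = 10 + 0.5·320.6/10 = 26.03.

x_1* = 26.03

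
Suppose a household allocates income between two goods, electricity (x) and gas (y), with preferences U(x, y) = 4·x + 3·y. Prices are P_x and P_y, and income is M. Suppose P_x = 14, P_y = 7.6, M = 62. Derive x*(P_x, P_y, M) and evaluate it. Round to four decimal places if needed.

x* = 0

Perfect substitutes: compare marginal utility per dollar. 4/P_x vs 3/P_y → 0.2857 vs 0.3947.
y gives more utility per dollar, so spend all income on y: y* = M/P_y, x* = 0.
Numerically: x* = 0, y* = 8.1579.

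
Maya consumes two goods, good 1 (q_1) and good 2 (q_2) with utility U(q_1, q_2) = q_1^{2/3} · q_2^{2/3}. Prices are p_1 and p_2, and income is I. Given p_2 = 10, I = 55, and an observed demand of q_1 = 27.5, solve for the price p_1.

p_1 = 1

The MRS is q_2/q_1. Set MRS = p_1/p_2.
So 2/3·p_2·q_2 = 2/3·p_1·q_1; combined with the budget, a share 0.5 of income goes to q_1.
Demand: q_1*(p_1,p_2,I) = 0.5·I/p_1 and q_2* = 0.5·I/p_2.
Set q_1* = 27.5 in the demand function and solve for p_1: p_1 = 1.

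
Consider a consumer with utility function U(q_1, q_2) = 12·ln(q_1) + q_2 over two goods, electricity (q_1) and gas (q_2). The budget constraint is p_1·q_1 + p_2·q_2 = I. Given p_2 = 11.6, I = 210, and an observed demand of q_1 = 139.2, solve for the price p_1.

p_1 = 1

Set MRS = p_1/p_2: (12/q_1)/1 = p_1/p_2.
So q_1*(p_1,p_2) = 12·p_2/p_1, independent of income; and q_2* = (I − 12·p_2)/p_2.
Set q_1* = 139.2 in the demand function and solve for p_1: p_1 = 1.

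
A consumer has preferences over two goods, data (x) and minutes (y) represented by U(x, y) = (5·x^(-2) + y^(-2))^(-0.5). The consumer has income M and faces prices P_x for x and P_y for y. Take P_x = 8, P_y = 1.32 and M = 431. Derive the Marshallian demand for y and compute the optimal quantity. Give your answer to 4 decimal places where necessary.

Substitute y = (y/x)·x into the budget: x* = M/(P_x + P_y·(y/x)).
Numerically y/x = 1.066225, so x* = 431/(8 + 1.32·1.066225) = 45.8149 and y* = 1.066225·45.8149 = 48.849.

y* = 48.849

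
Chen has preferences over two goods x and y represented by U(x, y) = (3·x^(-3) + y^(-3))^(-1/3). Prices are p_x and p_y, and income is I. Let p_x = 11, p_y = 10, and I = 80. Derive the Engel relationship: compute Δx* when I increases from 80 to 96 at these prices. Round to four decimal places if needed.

Substitute y = (y/x)·x into the budget: x* = I/(p_x + p_y·(y/x)).
Numerically y/x = 0.778158, so x* = 80/(11 + 10·0.778158) = 4.2595.
At I' = 96: x* = 5.1114. Change: 5.1114 − 4.2595 = 0.8519.

Δx* = 0.8519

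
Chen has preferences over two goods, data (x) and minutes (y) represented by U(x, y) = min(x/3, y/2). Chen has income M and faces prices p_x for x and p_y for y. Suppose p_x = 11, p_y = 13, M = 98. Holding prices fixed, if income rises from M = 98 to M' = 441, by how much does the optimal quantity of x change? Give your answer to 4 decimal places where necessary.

Demand: x*(p_x,p_y,M) = 3·M/(3·p_x + 2·p_y), y* = 2·M/(3·p_x + 2·p_y).
Here 3·11 + 2·13 = 59, giving x* = 4.9831.
At M' = 441: x* = 22.4237. Change: 22.4237 − 4.9831 = 17.4407.

Δx* = 17.4407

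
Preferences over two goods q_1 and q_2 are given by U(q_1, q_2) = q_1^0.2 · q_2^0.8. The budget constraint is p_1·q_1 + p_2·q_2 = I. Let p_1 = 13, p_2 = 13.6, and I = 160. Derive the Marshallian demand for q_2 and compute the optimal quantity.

q_2* = 9.4118

Tangency: MRS = (1/4)·q_2/q_1 = p_1/p_2.
Rearranging, p_2·q_2 = 4·p_1·q_1. Substituting into the budget gives p_1·q_1·(1 + 4) = I.
Demand: q_1*(p_1,p_2,I) = 0.2·I/p_1 and q_2* = 0.8·I/p_2.
At p_1=13, p_2=13.6, I=160: q_2* = 0.8·160/13.6 = 9.4118.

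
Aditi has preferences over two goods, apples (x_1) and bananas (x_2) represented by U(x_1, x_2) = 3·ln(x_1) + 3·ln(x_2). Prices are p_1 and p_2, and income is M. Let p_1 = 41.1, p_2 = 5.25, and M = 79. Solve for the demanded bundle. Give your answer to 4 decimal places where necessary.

x_1* = 0.9611, x_2* = 7.5238

Tangency: MRS = x_2/x_1 = p_1/p_2.
So 3·p_2·x_2 = 3·p_1·x_1; combined with the budget, a share 0.5 of income goes to x_1.
Demand: x_1*(p_1,p_2,M) = 0.5·M/p_1 and x_2* = 0.5·M/p_2.
At p_1=41.1, p_2=5.25, M=79: x_1* = 0.5·79/41.1 = 0.9611, x_2* = 7.5238.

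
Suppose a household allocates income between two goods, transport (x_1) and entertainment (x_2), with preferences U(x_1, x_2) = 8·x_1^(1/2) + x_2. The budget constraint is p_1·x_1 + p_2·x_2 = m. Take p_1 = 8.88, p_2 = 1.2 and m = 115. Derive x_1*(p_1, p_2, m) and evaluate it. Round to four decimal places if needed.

MU_x_1 = 4/√x_1, MU_x_2 = 1. Tangency: 4/√x_1 = p_1/p_2.
Thus x_1* = (4·p_2/p_1)² — independent of m — with the rest of income spent on x_2.
Plugging in: x_1* = (4·1.2/8.88)² = 0.2922.

x_1* = 0.2922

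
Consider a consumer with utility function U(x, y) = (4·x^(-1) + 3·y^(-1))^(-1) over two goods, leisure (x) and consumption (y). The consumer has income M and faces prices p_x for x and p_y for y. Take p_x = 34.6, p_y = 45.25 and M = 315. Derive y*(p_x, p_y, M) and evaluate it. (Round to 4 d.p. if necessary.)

MRS = MU_x/MU_y = (4/3)·(y/x)^(2). Set equal to p_x/p_y.
Solve for the ratio: y/x = [(3/4)·p_x/p_y]^(0.5).
Substitute y = (y/x)·x into the budget: x* = M/(p_x + p_y·(y/x)).
Numerically y/x = 0.757285, so x* = 315/(34.6 + 45.25·0.757285) = 4.574 and y* = 0.757285·4.574 = 3.4638.

y* = 3.4638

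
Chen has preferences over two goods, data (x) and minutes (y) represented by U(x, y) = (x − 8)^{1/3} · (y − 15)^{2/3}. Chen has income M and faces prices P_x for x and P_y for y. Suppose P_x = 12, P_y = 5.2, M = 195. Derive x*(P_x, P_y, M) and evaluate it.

x* = 8.5833

This is Cobb-Douglas in (x−8, y−15): tangency gives 1/3·P_y·(y−15) = 2/3·P_x·(x−8).
Substituting into the budget: x* = 8 + 1/3·(M − 8·P_x − 15·P_y)/P_x, and y* = 15 + 2/3·(…)/P_y.
Discretionary income = 195 − 8·12 − 15·5.2 = 21; x* = 8 + 1/3·21/12 = 8.5833.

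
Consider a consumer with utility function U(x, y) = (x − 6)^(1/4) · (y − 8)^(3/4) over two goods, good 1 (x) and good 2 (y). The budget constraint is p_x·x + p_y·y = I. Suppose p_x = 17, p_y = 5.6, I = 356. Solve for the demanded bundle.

Let x' = x−6, y' = y−8. MRS = (1/3)·y'/x' = p_x/p_y.
Substituting into the budget: x* = 6 + 0.25·(I − 6·p_x − 8·p_y)/p_x, and y* = 8 + 0.75·(…)/p_y.
Discretionary income = 356 − 6·17 − 8·5.6 = 209.2; x* = 6 + 0.25·209.2/17 = 9.0765; y* = 8 + 0.75·209.2/5.6 = 36.0179.

x* = 9.0765, y* = 36.0179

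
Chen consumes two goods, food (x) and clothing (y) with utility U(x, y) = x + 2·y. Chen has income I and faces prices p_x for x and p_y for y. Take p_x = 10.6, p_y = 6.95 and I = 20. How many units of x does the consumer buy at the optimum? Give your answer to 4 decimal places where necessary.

x* = 0

Perfect substitutes: compare marginal utility per dollar. 1/p_x vs 2/p_y → 0.0943 vs 0.2878.
y gives more utility per dollar, so spend all income on y: y* = I/p_y, x* = 0.
Numerically: x* = 0, y* = 2.8777.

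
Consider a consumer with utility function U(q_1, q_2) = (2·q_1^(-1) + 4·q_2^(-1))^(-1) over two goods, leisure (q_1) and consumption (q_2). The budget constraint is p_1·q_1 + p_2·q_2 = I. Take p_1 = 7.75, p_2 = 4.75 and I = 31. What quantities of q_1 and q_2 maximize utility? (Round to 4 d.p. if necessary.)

MRS = MU_q_1/MU_q_2 = (1/2)·(q_2/q_1)^(2). Set equal to p_1/p_2.
Hence q_2/q_1 = (2·p_1/p_2)^(1/(2)), i.e. raised to the 0.5 power.
Substitute q_2 = (q_2/q_1)·q_1 into the budget: q_1* = I/(p_1 + p_2·(q_2/q_1)).
Numerically q_2/q_1 = 1.806421, so q_1* = 31/(7.75 + 4.75·1.806421) = 1.8983 and q_2* = 1.806421·1.8983 = 3.4291.

q_1* = 1.8983, q_2* = 3.4291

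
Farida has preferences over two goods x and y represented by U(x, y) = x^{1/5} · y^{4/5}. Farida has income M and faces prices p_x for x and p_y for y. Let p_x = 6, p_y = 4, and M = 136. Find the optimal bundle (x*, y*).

Tangency: MRS = (1/4)·y/x = p_x/p_y.
So 0.2·p_y·y = 0.8·p_x·x; combined with the budget, a share 0.2 of income goes to x.
Demand: x*(p_x,p_y,M) = 0.2·M/p_x and y* = 0.8·M/p_y.
At p_x=6, p_y=4, M=136: x* = 0.2·136/6 = 4.5333, y* = 27.2.

x* = 4.5333, y* = 27.2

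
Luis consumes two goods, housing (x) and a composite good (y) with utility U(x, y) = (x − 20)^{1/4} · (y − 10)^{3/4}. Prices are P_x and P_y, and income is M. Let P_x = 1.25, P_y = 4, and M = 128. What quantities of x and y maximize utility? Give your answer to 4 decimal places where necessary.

Let x' = x−20, y' = y−10. MRS = (1/3)·y'/x' = P_x/P_y.
Substituting into the budget: x* = 20 + 0.25·(M − 20·P_x − 10·P_y)/P_x, and y* = 10 + 0.75·(…)/P_y.
Discretionary income = 128 − 20·1.25 − 10·4 = 63; x* = 20 + 0.25·63/1.25 = 32.6; y* = 10 + 0.75·63/4 = 21.8125.

x* = 32.6, y* = 21.8125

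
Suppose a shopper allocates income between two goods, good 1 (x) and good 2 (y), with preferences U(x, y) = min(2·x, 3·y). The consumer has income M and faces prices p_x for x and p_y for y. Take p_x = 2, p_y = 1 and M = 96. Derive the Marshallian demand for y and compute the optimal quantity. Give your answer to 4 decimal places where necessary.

y* = 24

With perfect complements, no substitution: consume in ratio x:y = 3:2.
Budget: p_x·x + p_y·(2/3)·x = M, so (3·p_x + 2·p_y)·x = 3·M.
Demand: x*(p_x,p_y,M) = 3·M/(3·p_x + 2·p_y), y* = 2·M/(3·p_x + 2·p_y).
Here 3·2 + 2·1 = 8, giving y* = 24.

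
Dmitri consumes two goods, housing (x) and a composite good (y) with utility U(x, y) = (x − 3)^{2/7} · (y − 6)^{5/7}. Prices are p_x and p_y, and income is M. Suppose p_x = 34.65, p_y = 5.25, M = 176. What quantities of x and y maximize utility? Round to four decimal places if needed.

x* = 3.3344, y* = 11.517

Let x' = x−3, y' = y−6. MRS = (2/5)·y'/x' = p_x/p_y.
After buying the subsistence bundle (3, 6), a share 2/7 of the remaining income goes to x: x* = 3 + 2/7·(M − 3p_x − 6p_y)/p_x.
Discretionary income = 176 − 3·34.65 − 6·5.25 = 40.55; x* = 3 + 2/7·40.55/34.65 = 3.3344; y* = 6 + 5/7·40.55/5.25 = 11.517.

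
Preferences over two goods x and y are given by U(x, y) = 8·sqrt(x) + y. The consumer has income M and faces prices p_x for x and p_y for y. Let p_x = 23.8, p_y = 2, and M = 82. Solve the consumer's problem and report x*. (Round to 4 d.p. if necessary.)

x* = 0.113

Plugging in: x* = (4·2/23.8)² = 0.113.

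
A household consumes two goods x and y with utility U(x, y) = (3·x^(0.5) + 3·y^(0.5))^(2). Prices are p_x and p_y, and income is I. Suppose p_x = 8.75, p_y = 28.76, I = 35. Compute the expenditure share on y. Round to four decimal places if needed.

share on y = 0.2333

MU_x ∝ 3·x^(-0.5), MU_y ∝ 3·y^(-0.5), so MRS = (y/x)^(0.5) = p_x/p_y.
Hence y/x = (p_x/p_y)^(1/(0.5)), i.e. raised to the 2 power.
Substitute y = (y/x)·x into the budget: x* = I/(p_x + p_y·(y/x)).
Numerically y/x = 0.092563, so x* = 35/(8.75 + 28.76·0.092563) = 3.0669 and y* = 0.092563·3.0669 = 0.2839.
Expenditure on y: 28.76·0.2839 = 8.1645; share = 0.2333.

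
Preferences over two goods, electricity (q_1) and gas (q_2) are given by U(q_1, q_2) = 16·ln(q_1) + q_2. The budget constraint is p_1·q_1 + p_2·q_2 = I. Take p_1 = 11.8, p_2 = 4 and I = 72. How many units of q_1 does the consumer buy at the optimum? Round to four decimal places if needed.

q_1* = 5.4237

MU_q_1 = 16/q_1, MU_q_2 = 1. Tangency: 16/q_1 = p_1/p_2.
So q_1*(p_1,p_2) = 16·p_2/p_1, independent of income; and q_2* = (I − 16·p_2)/p_2.
At the given prices: q_1* = 16·4/11.8 = 5.4237.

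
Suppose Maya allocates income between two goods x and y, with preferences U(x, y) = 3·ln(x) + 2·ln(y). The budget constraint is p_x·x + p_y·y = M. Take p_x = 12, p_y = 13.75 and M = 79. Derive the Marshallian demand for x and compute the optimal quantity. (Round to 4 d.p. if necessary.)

The MRS is (3/2)·y/x. Set MRS = p_x/p_y.
So 3·p_y·y = 2·p_x·x; combined with the budget, a share 0.6 of income goes to x.
Demand: x*(p_x,p_y,M) = 0.6·M/p_x and y* = 0.4·M/p_y.
At p_x=12, p_y=13.75, M=79: x* = 0.6·79/12 = 3.95.

x* = 3.95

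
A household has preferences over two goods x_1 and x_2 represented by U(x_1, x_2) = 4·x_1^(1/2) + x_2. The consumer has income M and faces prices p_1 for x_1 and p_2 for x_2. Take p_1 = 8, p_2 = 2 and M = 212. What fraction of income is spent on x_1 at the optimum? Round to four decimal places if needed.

share on x_1 = 0.0094

MU_x_1 = 2/√x_1, MU_x_2 = 1. Tangency: 2/√x_1 = p_1/p_2.
Solve: √x_1 = 2·p_2/p_1, so x_1*(p_1,p_2) = (2·p_2/p_1)², and x_2* = (M − p_1·x_1*)/p_2.
Plugging in: x_1* = (2·2/8)² = 0.25, x_2* = 105.
Expenditure on x_1: 8·0.25 = 2; share = 0.0094.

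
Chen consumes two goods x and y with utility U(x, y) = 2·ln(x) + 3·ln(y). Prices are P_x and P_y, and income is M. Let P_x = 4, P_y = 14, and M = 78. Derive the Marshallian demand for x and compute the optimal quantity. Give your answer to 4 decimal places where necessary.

The MRS is (2/3)·y/x. Set MRS = P_x/P_y.
Rearranging, P_y·y = (3/2)·P_x·x. Substituting into the budget gives P_x·x·(1 + (3/2)) = M.
Demand: x*(P_x,P_y,M) = 0.4·M/P_x and y* = 0.6·M/P_y.
At P_x=4, P_y=14, M=78: x* = 0.4·78/4 = 7.8.

x* = 7.8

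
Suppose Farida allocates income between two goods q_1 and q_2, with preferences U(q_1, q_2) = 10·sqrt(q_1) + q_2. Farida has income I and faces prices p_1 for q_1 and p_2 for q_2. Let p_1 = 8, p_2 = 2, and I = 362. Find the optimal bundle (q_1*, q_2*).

Plugging in: q_1* = (5·2/8)² = 1.5625, q_2* = 174.75.

q_1* = 1.5625, q_2* = 174.75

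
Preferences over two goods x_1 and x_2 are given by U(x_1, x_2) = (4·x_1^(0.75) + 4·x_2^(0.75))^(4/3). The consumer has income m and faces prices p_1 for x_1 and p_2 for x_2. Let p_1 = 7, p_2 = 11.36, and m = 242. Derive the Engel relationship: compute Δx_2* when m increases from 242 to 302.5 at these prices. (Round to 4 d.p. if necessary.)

MU_x_1 ∝ 4·x_1^(-0.25), MU_x_2 ∝ 4·x_2^(-0.25), so MRS = (x_2/x_1)^(0.25) = p_1/p_2.
Solve for the ratio: x_2/x_1 = [p_1/p_2]^(4).
Substitute x_2 = (x_2/x_1)·x_1 into the budget: x_1* = m/(p_1 + p_2·(x_2/x_1)).
Numerically x_2/x_1 = 0.144171, so x_1* = 242/(7 + 11.36·0.144171) = 28.0164 and x_2* = 0.144171·28.0164 = 4.0392.
At m' = 302.5: x_2* = 5.049. Change: 5.049 − 4.0392 = 1.0098.

Δx_2* = 1.0098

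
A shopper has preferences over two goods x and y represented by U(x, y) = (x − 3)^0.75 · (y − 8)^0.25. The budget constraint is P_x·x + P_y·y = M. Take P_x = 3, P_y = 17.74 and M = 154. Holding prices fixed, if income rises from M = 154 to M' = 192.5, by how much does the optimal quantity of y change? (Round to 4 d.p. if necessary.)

This is Cobb-Douglas in (x−3, y−8): tangency gives 0.75·P_y·(y−8) = 0.25·P_x·(x−3).
Substituting into the budget: x* = 3 + 0.75·(M − 3·P_x − 8·P_y)/P_x, and y* = 8 + 0.25·(…)/P_y.
Discretionary income = 154 − 3·3 − 8·17.74 = 3.08; y* = 8 + 0.25·3.08/17.74 = 8.0434.
At M' = 192.5: y* = 8.586. Change: 8.586 − 8.0434 = 0.5426.

Δy* = 0.5426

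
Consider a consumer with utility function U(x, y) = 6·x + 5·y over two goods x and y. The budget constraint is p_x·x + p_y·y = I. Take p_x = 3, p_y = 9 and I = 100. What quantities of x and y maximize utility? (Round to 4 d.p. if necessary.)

Perfect substitutes: compare marginal utility per dollar. 6/p_x vs 5/p_y → 2 vs 0.5556.
x gives more utility per dollar, so spend all income on x: x* = I/p_x, y* = 0.
Numerically: x* = 33.3333, y* = 0.

x* = 33.3333, y* = 0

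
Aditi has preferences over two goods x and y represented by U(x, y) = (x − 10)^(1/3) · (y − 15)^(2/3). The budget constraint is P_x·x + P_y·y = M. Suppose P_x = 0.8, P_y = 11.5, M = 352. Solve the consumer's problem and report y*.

y* = 24.942

Let x' = x−10, y' = y−15. MRS = (1/2)·y'/x' = P_x/P_y.
After buying the subsistence bundle (10, 15), a share 1/3 of the remaining income goes to x: x* = 10 + 1/3·(M − 10P_x − 15P_y)/P_x.
Discretionary income = 352 − 10·0.8 − 15·11.5 = 171.5; y* = 15 + 2/3·171.5/11.5 = 24.942.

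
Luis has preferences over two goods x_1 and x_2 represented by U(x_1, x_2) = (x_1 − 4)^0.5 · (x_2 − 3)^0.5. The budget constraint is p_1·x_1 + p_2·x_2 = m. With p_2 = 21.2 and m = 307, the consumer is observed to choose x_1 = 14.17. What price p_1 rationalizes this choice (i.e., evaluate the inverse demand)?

Let x_1' = x_1−4, x_2' = x_2−3. MRS = x_2'/x_1' = p_1/p_2.
Substituting into the budget: x_1* = 4 + 0.5·(m − 4·p_1 − 3·p_2)/p_1, and x_2* = 3 + 0.5·(…)/p_2.
Set x_1* = 14.17 in the demand function and solve for p_1: p_1 = 10.

p_1 = 10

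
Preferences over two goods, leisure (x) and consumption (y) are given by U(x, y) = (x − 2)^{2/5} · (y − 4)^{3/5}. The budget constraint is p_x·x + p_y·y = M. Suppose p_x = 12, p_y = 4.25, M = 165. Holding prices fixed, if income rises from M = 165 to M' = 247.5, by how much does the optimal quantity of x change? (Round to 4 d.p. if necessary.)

MRS = (2/3)·(y−4)/(x−2). Tangency with p_x/p_y gives y−4 = (3/2)·(p_x/p_y)·(x−2).
After buying the subsistence bundle (2, 4), a share 0.4 of the remaining income goes to x: x* = 2 + 0.4·(M − 2p_x − 4p_y)/p_x.
Discretionary income = 165 − 2·12 − 4·4.25 = 124; x* = 2 + 0.4·124/12 = 6.1333.
At M' = 247.5: x* = 8.8833. Change: 8.8833 − 6.1333 = 2.75.

Δx* = 2.75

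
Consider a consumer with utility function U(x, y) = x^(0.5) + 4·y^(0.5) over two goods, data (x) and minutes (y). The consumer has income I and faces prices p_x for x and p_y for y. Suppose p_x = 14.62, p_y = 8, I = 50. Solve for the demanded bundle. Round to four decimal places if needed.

x* = 0.1131, y* = 6.0433

MU_x ∝ x^(-0.5), MU_y ∝ 4·y^(-0.5), so MRS = (1/4)·(y/x)^(0.5) = p_x/p_y.
Solve for the ratio: y/x = [4·p_x/p_y]^(2).
With the ratio pinned down, the budget gives x* = I/(p_x + p_y·(y/x)) and y* = (y/x)·x*.
Numerically y/x = 53.4361, so x* = 50/(14.62 + 8·53.4361) = 0.1131 and y* = 53.4361·0.1131 = 6.0433.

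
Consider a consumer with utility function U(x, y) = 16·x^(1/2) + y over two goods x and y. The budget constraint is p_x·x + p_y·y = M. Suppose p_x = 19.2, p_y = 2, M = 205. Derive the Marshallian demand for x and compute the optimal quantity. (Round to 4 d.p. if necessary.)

x* = 0.6944

Solve: √x = 8·p_y/p_x, so x*(p_x,p_y) = (8·p_y/p_x)², and y* = (M − p_x·x*)/p_y.
Plugging in: x* = (8·2/19.2)² = 0.6944.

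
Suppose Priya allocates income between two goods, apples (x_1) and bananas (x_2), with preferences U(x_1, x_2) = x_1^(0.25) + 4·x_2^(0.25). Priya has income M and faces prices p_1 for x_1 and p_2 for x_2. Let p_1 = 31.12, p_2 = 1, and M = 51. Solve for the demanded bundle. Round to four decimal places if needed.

MU_x_1 ∝ x_1^(-0.75), MU_x_2 ∝ 4·x_2^(-0.75), so MRS = (1/4)·(x_2/x_1)^(0.75) = p_1/p_2.
Hence x_2/x_1 = (4·p_1/p_2)^(1/(0.75)), i.e. raised to the 4/3 power.
Substitute x_2 = (x_2/x_1)·x_1 into the budget: x_1* = M/(p_1 + p_2·(x_2/x_1)).
Numerically x_2/x_1 = 621.535739, so x_1* = 51/(31.12 + 1·621.535739) = 0.0781 and x_2* = 621.535739·0.0781 = 48.5682.

x_1* = 0.0781, x_2* = 48.5682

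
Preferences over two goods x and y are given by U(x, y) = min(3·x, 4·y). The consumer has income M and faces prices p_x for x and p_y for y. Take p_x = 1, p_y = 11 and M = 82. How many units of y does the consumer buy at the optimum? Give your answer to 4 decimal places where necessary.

Leontief preferences: the optimum is at the kink where x/4 = y/3, i.e. y = (3/4)·x.
Budget: p_x·x + p_y·(3/4)·x = M, so (4·p_x + 3·p_y)·x = 4·M.
Demand: x*(p_x,p_y,M) = 4·M/(4·p_x + 3·p_y), y* = 3·M/(4·p_x + 3·p_y).
Here 4·1 + 3·11 = 37, giving y* = 6.6486.

y* = 6.6486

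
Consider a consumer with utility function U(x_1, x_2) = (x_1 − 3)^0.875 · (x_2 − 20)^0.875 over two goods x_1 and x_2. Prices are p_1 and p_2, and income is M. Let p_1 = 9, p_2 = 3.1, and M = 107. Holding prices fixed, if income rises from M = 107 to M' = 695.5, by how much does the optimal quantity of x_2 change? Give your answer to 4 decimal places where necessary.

Δx_2* = 94.9194

Let x_1' = x_1−3, x_2' = x_2−20. MRS = x_2'/x_1' = p_1/p_2.
Substituting into the budget: x_1* = 3 + 0.5·(M − 3·p_1 − 20·p_2)/p_1, and x_2* = 20 + 0.5·(…)/p_2.
Discretionary income = 107 − 3·9 − 20·3.1 = 18; x_2* = 20 + 0.5·18/3.1 = 22.9032.
At M' = 695.5: x_2* = 117.8226. Change: 117.8226 − 22.9032 = 94.9194.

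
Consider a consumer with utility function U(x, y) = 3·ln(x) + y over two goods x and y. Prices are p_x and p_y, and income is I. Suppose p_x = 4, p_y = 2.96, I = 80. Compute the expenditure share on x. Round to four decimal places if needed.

MU_x = 3/x, MU_y = 1. Tangency: 3/x = p_x/p_y.
So x*(p_x,p_y) = 3·p_y/p_x, independent of income; and y* = (I − 3·p_y)/p_y.
At the given prices: x* = 3·2.96/4 = 2.22, and y* = 24.027.
Expenditure on x: 4·2.22 = 8.88; share = 0.111.

share on x = 0.111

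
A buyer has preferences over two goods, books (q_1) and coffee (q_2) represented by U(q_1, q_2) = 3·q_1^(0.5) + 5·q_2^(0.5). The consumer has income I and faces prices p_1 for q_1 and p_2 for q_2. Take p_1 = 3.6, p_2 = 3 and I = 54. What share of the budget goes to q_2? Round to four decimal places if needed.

From the CES first-order condition, (3/5)·(q_2/q_1)^(0.5) = p_1/p_2.
Hence q_2/q_1 = ((5/3)·p_1/p_2)^(1/(0.5)), i.e. raised to the 2 power.
With the ratio pinned down, the budget gives q_1* = I/(p_1 + p_2·(q_2/q_1)) and q_2* = (q_2/q_1)·q_1*.
Numerically q_2/q_1 = 4, so q_1* = 54/(3.6 + 3·4) = 3.4615 and q_2* = 4·3.4615 = 13.8462.
Expenditure on q_2: 3·13.8462 = 41.5385; share = 0.7692.

share on q_2 = 0.7692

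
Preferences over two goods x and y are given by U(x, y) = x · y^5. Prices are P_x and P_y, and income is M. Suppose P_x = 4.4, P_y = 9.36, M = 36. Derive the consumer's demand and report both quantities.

MU_x/MU_y = (y)/(5·x); tangency sets this equal to P_x/P_y.
So P_y·y = 5·P_x·x; combined with the budget, a share 1/6 of income goes to x.
Demand: x*(P_x,P_y,M) = 1/6·M/P_x and y* = 5/6·M/P_y.
At P_x=4.4, P_y=9.36, M=36: x* = 1/6·36/4.4 = 1.3636, y* = 3.2051.

x* = 1.3636, y* = 3.2051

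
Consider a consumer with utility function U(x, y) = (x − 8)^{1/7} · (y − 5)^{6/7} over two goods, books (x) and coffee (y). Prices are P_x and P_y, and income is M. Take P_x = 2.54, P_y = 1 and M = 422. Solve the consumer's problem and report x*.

x* = 30.3105

After buying the subsistence bundle (8, 5), a share 1/7 of the remaining income goes to x: x* = 8 + 1/7·(M − 8P_x − 5P_y)/P_x.
Discretionary income = 422 − 8·2.54 − 5·1 = 396.68; x* = 8 + 1/7·396.68/2.54 = 30.3105.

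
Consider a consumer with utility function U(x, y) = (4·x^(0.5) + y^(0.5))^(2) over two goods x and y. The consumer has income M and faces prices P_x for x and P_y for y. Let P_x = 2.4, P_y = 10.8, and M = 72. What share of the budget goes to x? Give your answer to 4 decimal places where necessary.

From the CES first-order condition, 4·(y/x)^(0.5) = P_x/P_y.
Hence y/x = ((1/4)·P_x/P_y)^(1/(0.5)), i.e. raised to the 2 power.
Substitute y = (y/x)·x into the budget: x* = M/(P_x + P_y·(y/x)).
Numerically y/x = 0.003086, so x* = 72/(2.4 + 10.8·0.003086) = 29.589 and y* = 0.003086·29.589 = 0.0913.
Expenditure on x: 2.4·29.589 = 71.0137; share = 0.9863.

share on x = 0.9863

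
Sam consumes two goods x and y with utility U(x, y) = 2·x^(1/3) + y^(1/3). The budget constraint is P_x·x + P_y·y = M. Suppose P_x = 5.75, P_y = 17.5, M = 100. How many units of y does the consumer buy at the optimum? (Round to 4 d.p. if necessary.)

MRS = MU_x/MU_y = 2·(y/x)^(2/3). Set equal to P_x/P_y.
Solve for the ratio: y/x = [(1/2)·P_x/P_y]^(1.5).
With the ratio pinned down, the budget gives x* = M/(P_x + P_y·(y/x)) and y* = (y/x)·x*.
Numerically y/x = 0.066589, so x* = 100/(5.75 + 17.5·0.066589) = 14.4607 and y* = 0.066589·14.4607 = 0.9629.

y* = 0.9629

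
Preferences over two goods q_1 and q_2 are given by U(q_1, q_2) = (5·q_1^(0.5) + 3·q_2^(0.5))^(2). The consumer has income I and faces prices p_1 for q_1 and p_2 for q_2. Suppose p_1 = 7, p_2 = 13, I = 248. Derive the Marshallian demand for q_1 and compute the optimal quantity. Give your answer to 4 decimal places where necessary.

q_1* = 29.676

Numerically q_2/q_1 = 0.104379, so q_1* = 248/(7 + 13·0.104379) = 29.676.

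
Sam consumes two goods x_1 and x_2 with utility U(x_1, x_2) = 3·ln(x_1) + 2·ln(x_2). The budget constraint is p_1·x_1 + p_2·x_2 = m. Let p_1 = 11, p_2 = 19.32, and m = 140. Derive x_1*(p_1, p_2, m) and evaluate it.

x_1* = 7.6364

The MRS is (3/2)·x_2/x_1. Set MRS = p_1/p_2.
Rearranging, p_2·x_2 = (2/3)·p_1·x_1. Substituting into the budget gives p_1·x_1·(1 + (2/3)) = m.
Demand: x_1*(p_1,p_2,m) = 0.6·m/p_1 and x_2* = 0.4·m/p_2.
At p_1=11, p_2=19.32, m=140: x_1* = 0.6·140/11 = 7.6364.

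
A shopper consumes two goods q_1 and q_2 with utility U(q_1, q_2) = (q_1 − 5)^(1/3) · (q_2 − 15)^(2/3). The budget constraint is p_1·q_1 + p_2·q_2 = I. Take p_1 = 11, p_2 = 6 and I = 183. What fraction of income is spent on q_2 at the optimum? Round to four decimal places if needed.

MRS = (1/2)·(q_2−15)/(q_1−5). Tangency with p_1/p_2 gives q_2−15 = 2·(p_1/p_2)·(q_1−5).
Substituting into the budget: q_1* = 5 + 1/3·(I − 5·p_1 − 15·p_2)/p_1, and q_2* = 15 + 2/3·(…)/p_2.
Discretionary income = 183 − 5·11 − 15·6 = 38; q_1* = 5 + 1/3·38/11 = 6.1515; q_2* = 15 + 2/3·38/6 = 19.2222.
Expenditure on q_2: 6·19.2222 = 115.3333; share = 0.6302.

share on q_2 = 0.6302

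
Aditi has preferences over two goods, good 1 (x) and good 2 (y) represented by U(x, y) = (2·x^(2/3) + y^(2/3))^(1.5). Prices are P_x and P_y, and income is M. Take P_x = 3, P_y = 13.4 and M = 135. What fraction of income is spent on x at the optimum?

From the CES first-order condition, 2·(y/x)^(1/3) = P_x/P_y.
Hence y/x = ((1/2)·P_x/P_y)^(1/(1/3)), i.e. raised to the 3 power.
With the ratio pinned down, the budget gives x* = M/(P_x + P_y·(y/x)) and y* = (y/x)·x*.
Numerically y/x = 0.001403, so x* = 135/(3 + 13.4·0.001403) = 44.7198 and y* = 0.001403·44.7198 = 0.0627.
Expenditure on x: 3·44.7198 = 134.1594; share = 0.9938.

share on x = 0.9938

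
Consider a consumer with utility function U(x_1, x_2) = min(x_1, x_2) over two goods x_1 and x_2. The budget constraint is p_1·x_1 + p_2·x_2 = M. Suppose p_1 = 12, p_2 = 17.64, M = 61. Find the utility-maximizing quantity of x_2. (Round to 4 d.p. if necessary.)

Leontief preferences: the optimum is at the kink where x_1/1 = x_2/1, i.e. x_2 = x_1.
Budget: p_1·x_1 + p_2·x_1 = M, so (p_1 + p_2)·x_1 = M.
Demand: x_1*(p_1,p_2,M) = M/(p_1 + p_2), x_2* = M/(p_1 + p_2).
Here 12 + 17.64 = 29.64, giving x_2* = 2.058.

x_2* = 2.058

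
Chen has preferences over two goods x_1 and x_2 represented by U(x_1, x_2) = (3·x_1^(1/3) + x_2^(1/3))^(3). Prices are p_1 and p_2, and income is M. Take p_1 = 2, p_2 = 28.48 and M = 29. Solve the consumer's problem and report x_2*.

x_2* = 0.0494

MU_x_1 ∝ 3·x_1^(-2/3), MU_x_2 ∝ x_2^(-2/3), so MRS = 3·(x_2/x_1)^(2/3) = p_1/p_2.
Hence x_2/x_1 = ((1/3)·p_1/p_2)^(1/(2/3)), i.e. raised to the 1.5 power.
With the ratio pinned down, the budget gives x_1* = M/(p_1 + p_2·(x_2/x_1)) and x_2* = (x_2/x_1)·x_1*.
Numerically x_2/x_1 = 0.003581, so x_1* = 29/(2 + 28.48·0.003581) = 13.7964 and x_2* = 0.003581·13.7964 = 0.0494.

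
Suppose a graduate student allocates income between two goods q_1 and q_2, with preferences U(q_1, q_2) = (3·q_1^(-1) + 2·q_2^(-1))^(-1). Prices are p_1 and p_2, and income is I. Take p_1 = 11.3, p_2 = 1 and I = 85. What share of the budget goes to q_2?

From the CES first-order condition, (3/2)·(q_2/q_1)^(2) = p_1/p_2.
Hence q_2/q_1 = ((2/3)·p_1/p_2)^(1/(2)), i.e. raised to the 0.5 power.
With the ratio pinned down, the budget gives q_1* = I/(p_1 + p_2·(q_2/q_1)) and q_2* = (q_2/q_1)·q_1*.
Numerically q_2/q_1 = 2.744692, so q_1* = 85/(11.3 + 1·2.744692) = 6.0521 and q_2* = 2.744692·6.0521 = 16.6112.
Expenditure on q_2: 1·16.6112 = 16.6112; share = 0.1954.

share on q_2 = 0.1954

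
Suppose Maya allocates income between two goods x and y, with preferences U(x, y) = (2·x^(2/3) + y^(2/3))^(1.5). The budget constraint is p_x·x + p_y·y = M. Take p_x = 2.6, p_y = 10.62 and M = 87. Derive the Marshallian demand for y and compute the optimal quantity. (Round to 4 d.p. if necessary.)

y* = 0.0609

From the CES first-order condition, 2·(y/x)^(1/3) = p_x/p_y.
Solve for the ratio: y/x = [(1/2)·p_x/p_y]^(3).
Substitute y = (y/x)·x into the budget: x* = M/(p_x + p_y·(y/x)).
Numerically y/x = 0.001834, so x* = 87/(2.6 + 10.62·0.001834) = 33.2127 and y* = 0.001834·33.2127 = 0.0609.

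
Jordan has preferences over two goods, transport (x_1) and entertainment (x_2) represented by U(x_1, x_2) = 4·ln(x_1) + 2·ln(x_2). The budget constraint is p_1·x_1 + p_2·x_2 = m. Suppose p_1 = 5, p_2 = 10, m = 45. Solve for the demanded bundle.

Demand: x_1*(p_1,p_2,m) = 2/3·m/p_1 and x_2* = 1/3·m/p_2.
At p_1=5, p_2=10, m=45: x_1* = 2/3·45/5 = 6, x_2* = 1.5.

x_1* = 6, x_2* = 1.5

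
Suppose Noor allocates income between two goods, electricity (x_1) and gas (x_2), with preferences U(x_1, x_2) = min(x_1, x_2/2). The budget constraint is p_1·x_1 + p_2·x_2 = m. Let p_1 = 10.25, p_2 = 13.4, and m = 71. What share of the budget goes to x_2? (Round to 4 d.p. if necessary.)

With perfect complements, no substitution: consume in ratio x_1:x_2 = 1:2.
Budget: p_1·x_1 + p_2·2·x_1 = m, so (p_1 + 2·p_2)·x_1 = m.
Demand: x_1*(p_1,p_2,m) = m/(p_1 + 2·p_2), x_2* = 2·m/(p_1 + 2·p_2).
Here 10.25 + 2·13.4 = 37.05, giving x_1* = 1.9163 and x_2* = 3.8327.
Expenditure on x_2: 13.4·3.8327 = 51.3576; share = 0.7233.

share on x_2 = 0.7233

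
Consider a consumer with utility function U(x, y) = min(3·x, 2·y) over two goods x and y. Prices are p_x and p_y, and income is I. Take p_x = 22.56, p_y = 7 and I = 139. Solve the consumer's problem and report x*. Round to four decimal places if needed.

x* = 4.2045

With perfect complements, no substitution: consume in ratio x:y = 2:3.
Budget: p_x·x + p_y·(3/2)·x = I, so (2·p_x + 3·p_y)·x = 2·I.
Demand: x*(p_x,p_y,I) = 2·I/(2·p_x + 3·p_y), y* = 3·I/(2·p_x + 3·p_y).
Here 2·22.56 + 3·7 = 66.12, giving x* = 4.2045.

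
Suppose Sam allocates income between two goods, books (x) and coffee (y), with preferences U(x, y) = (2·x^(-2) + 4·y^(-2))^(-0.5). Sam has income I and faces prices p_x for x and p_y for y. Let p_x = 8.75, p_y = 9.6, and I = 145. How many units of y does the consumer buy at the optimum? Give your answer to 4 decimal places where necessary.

MRS = MU_x/MU_y = (1/2)·(y/x)^(3). Set equal to p_x/p_y.
Hence y/x = (2·p_x/p_y)^(1/(3)), i.e. raised to the 1/3 power.
Substitute y = (y/x)·x into the budget: x* = I/(p_x + p_y·(y/x)).
Numerically y/x = 1.221581, so x* = 145/(8.75 + 9.6·1.221581) = 7.0811 and y* = 1.221581·7.0811 = 8.6501.

y* = 8.6501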